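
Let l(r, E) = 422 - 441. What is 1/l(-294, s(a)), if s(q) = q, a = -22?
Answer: -1/19 ≈ -0.052632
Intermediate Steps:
l(r, E) = -19
1/l(-294, s(a)) = 1/(-19) = -1/19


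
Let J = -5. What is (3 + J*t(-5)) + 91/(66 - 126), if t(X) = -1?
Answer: 389/60 ≈ 6.4833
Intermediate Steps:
(3 + J*t(-5)) + 91/(66 - 126) = (3 - 5*(-1)) + 91/(66 - 126) = (3 + 5) + 91/(-60) = 8 - 1/60*91 = 8 - 91/60 = 389/60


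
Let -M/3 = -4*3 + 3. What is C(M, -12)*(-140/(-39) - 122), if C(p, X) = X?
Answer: 18472/13 ≈ 1420.9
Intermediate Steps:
M = 27 (M = -3*(-4*3 + 3) = -3*(-12 + 3) = -3*(-9) = 27)
C(M, -12)*(-140/(-39) - 122) = -12*(-140/(-39) - 122) = -12*(-140*(-1/39) - 122) = -12*(140/39 - 122) = -12*(-4618/39) = 18472/13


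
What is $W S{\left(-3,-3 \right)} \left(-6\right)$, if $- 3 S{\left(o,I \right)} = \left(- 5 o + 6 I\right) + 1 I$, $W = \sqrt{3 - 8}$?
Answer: $- 12 i \sqrt{5} \approx - 26.833 i$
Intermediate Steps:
$W = i \sqrt{5}$ ($W = \sqrt{-5} = i \sqrt{5} \approx 2.2361 i$)
$S{\left(o,I \right)} = - \frac{7 I}{3} + \frac{5 o}{3}$ ($S{\left(o,I \right)} = - \frac{\left(- 5 o + 6 I\right) + 1 I}{3} = - \frac{\left(- 5 o + 6 I\right) + I}{3} = - \frac{- 5 o + 7 I}{3} = - \frac{7 I}{3} + \frac{5 o}{3}$)
$W S{\left(-3,-3 \right)} \left(-6\right) = i \sqrt{5} \left(\left(- \frac{7}{3}\right) \left(-3\right) + \frac{5}{3} \left(-3\right)\right) \left(-6\right) = i \sqrt{5} \left(7 - 5\right) \left(-6\right) = i \sqrt{5} \cdot 2 \left(-6\right) = 2 i \sqrt{5} \left(-6\right) = - 12 i \sqrt{5}$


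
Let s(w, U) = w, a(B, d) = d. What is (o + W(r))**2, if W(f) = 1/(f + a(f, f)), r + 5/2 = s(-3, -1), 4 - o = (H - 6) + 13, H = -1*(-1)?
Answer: 2025/121 ≈ 16.736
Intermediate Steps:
H = 1
o = -4 (o = 4 - ((1 - 6) + 13) = 4 - (-5 + 13) = 4 - 1*8 = 4 - 8 = -4)
r = -11/2 (r = -5/2 - 3 = -11/2 ≈ -5.5000)
W(f) = 1/(2*f) (W(f) = 1/(f + f) = 1/(2*f))
(o + W(r))**2 = (-4 + 1/(2*(-11/2)))**2 = (-4 + (1/2)*(-2/11))**2 = (-4 - 1/11)**2 = (-45/11)**2 = 2025/121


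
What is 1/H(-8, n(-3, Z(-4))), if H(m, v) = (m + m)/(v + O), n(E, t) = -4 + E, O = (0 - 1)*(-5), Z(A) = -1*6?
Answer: 1/8 ≈ 0.12500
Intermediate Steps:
Z(A) = -6
O = 5 (O = -1*(-5) = 5)
H(m, v) = 2*m/(5 + v) (H(m, v) = (m + m)/(v + 5) = (2*m)/(5 + v) = 2*m/(5 + v))
1/H(-8, n(-3, Z(-4))) = 1/(2*(-8)/(5 + (-4 - 3))) = 1/(2*(-8)/(5 - 7)) = 1/(2*(-8)/(-2)) = 1/(2*(-8)*(-1/2)) = 1/8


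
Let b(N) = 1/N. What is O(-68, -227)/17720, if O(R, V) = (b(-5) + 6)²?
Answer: 841/443000 ≈ 0.0018984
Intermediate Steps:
b(N) = 1/N
O(R, V) = 841/25 (O(R, V) = (1/(-5) + 6)² = (-⅕ + 6)² = (29/5)² = 841/25)
O(-68, -227)/17720 = (841/25)/17720 = (841/25)*(1/17720) = 841/443000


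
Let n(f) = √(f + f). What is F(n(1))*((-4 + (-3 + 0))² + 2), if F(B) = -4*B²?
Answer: -408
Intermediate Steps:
n(f) = √2*√f (n(f) = √(2*f) = √2*√f)
F(n(1))*((-4 + (-3 + 0))² + 2) = (-4*(√2*√1)²)*((-4 + (-3 + 0))² + 2) = (-4*(√2*1)²)*((-4 - 3)² + 2) = (-4*(√2)²)*((-7)² + 2) = (-4*2)*(49 + 2) = -8*51 = -408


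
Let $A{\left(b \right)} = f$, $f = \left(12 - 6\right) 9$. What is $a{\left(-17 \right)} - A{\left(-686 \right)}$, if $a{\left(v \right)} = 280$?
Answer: $226$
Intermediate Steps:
$f = 54$ ($f = 6 \cdot 9 = 54$)
$A{\left(b \right)} = 54$
$a{\left(-17 \right)} - A{\left(-686 \right)} = 280 - 54 = 226$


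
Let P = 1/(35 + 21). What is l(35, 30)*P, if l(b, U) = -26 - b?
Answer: -61/56 ≈ -1.0893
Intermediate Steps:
P = 1/56 ≈ 0.017857
l(35, 30)*P = (-26 - 1*35)*(1/56) = (-26 - 35)*(1/56) = -61*1/56 = -61/56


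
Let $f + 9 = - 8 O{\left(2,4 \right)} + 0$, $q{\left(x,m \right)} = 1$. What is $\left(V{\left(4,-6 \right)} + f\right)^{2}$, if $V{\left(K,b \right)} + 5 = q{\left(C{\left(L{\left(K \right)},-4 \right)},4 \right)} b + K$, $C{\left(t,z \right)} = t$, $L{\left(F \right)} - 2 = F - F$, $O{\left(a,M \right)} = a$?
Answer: $1024$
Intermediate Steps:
$L{\left(F \right)} = 2$ ($L{\left(F \right)} = 2 + \left(F - F\right) = 2 + 0 = 2$)
$V{\left(K,b \right)} = -5 + K + b$ ($V{\left(K,b \right)} = -5 + \left(1 b + K\right) = -5 + \left(b + K\right) = -5 + \left(K + b\right) = -5 + K + b$)
$f = -25$ ($f = -9 + \left(\left(-8\right) 2 + 0\right) = -9 + \left(-16 + 0\right) = -9 - 16 = -25$)
$\left(V{\left(4,-6 \right)} + f\right)^{2} = \left(\left(-5 + 4 - 6\right) - 25\right)^{2} = \left(-7 - 25\right)^{2} = \left(-32\right)^{2} = 1024$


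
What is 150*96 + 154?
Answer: 14554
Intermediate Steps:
150*96 + 154 = 14400 + 154 = 14554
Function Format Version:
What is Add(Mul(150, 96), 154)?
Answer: 14554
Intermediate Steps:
Add(Mul(150, 96), 154) = Add(14400, 154) = 14554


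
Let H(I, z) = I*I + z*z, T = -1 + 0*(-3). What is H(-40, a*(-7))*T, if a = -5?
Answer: -2825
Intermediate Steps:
T = -1 (T = -1 + 0 = -1)
H(I, z) = I**2 + z**2
H(-40, a*(-7))*T = ((-40)**2 + (-5*(-7))**2)*(-1) = (1600 + 35**2)*(-1) = (1600 + 1225)*(-1) = 2825*(-1) = -2825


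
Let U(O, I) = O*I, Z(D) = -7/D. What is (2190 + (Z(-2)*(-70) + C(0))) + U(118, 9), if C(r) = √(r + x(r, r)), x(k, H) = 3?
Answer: 3007 + √3 ≈ 3008.7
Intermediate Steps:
C(r) = √(3 + r) (C(r) = √(r + 3) = √(3 + r))
U(O, I) = I*O
(2190 + (Z(-2)*(-70) + C(0))) + U(118, 9) = (2190 + (-7/(-2)*(-70) + √(3 + 0))) + 9*118 = (2190 + (-7*(-½)*(-70) + √3)) + 1062 = (2190 + ((7/2)*(-70) + √3)) + 1062 = (2190 + (-245 + √3)) + 1062 = (1945 + √3) + 1062 = 3007 + √3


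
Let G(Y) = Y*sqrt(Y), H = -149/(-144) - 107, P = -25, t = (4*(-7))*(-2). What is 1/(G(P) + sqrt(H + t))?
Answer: 3600*I/448561 + 12*I*sqrt(7195)/2242805 ≈ 0.0084795*I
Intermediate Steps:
t = 56 (t = -28*(-2) = 56)
H = -15259/144 (H = -149*(-1/144) - 107 = 149/144 - 107 = -15259/144 ≈ -105.97)
G(Y) = Y**(3/2)
1/(G(P) + sqrt(H + t)) = 1/((-25)**(3/2) + sqrt(-15259/144 + 56)) = 1/(-125*I + sqrt(-7195/144)) = 1/(-125*I + I*sqrt(7195)/12)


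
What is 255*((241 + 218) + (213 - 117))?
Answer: 141525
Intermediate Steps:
255*((241 + 218) + (213 - 117)) = 255*(459 + 96) = 255*555 = 141525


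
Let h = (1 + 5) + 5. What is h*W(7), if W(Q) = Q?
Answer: 77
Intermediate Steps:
h = 11 (h = 6 + 5 = 11)
h*W(7) = 11*7 = 77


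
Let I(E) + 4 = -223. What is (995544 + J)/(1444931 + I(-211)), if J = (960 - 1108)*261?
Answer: 79743/120392 ≈ 0.66236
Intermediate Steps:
J = -38628 (J = -148*261 = -38628)
I(E) = -227 (I(E) = -4 - 223 = -227)
(995544 + J)/(1444931 + I(-211)) = (995544 - 38628)/(1444931 - 227) = 956916/1444704 = 956916*(1/1444704) = 79743/120392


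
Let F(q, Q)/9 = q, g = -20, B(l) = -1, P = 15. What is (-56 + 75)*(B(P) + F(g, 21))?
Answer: -3439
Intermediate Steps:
F(q, Q) = 9*q
(-56 + 75)*(B(P) + F(g, 21)) = (-56 + 75)*(-1 + 9*(-20)) = 19*(-1 - 180) = 19*(-181) = -3439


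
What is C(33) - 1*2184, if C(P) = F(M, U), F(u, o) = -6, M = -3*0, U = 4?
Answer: -2190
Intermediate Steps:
M = 0
C(P) = -6
C(33) - 1*2184 = -6 - 1*2184 = -6 - 2184 = -2190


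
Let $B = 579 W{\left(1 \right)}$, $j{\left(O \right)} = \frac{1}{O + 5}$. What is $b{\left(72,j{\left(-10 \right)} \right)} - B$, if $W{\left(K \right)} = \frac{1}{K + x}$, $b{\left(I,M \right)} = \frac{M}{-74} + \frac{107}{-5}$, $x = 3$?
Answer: $- \frac{122949}{740} \approx -166.15$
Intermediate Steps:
$j{\left(O \right)} = \frac{1}{5 + O}$
$b{\left(I,M \right)} = - \frac{107}{5} - \frac{M}{74}$ ($b{\left(I,M \right)} = M \left(- \frac{1}{74}\right) + 107 \left(- \frac{1}{5}\right) = - \frac{M}{74} - \frac{107}{5} = - \frac{107}{5} - \frac{M}{74}$)
$W{\left(K \right)} = \frac{1}{3 + K}$ ($W{\left(K \right)} = \frac{1}{K + 3} = \frac{1}{3 + K}$)
$B = \frac{579}{4}$ ($B = \frac{579}{3 + 1} = \frac{579}{4} \approx 144.75$)
$b{\left(72,j{\left(-10 \right)} \right)} - B = \left(- \frac{107}{5} - \frac{1}{74 \left(5 - 10\right)}\right) - \frac{579}{4} = \left(- \frac{107}{5} - \frac{1}{74 \left(-5\right)}\right) - \frac{579}{4} = \left(- \frac{107}{5} - - \frac{1}{370}\right) - \frac{579}{4} = \left(- \frac{107}{5} + \frac{1}{370}\right) - \frac{579}{4} = - \frac{7917}{370} - \frac{579}{4} = - \frac{122949}{740}$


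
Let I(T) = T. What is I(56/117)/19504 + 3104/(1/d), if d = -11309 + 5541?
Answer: -5107007872505/285246 ≈ -1.7904e+7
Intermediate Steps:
d = -5768
I(56/117)/19504 + 3104/(1/d) = (56/117)/19504 + 3104/(1/(-5768)) = (56*(1/117))*(1/19504) + 3104/(-1/5768) = (56/117)*(1/19504) + 3104*(-5768) = 7/285246 - 17903872 = -5107007872505/285246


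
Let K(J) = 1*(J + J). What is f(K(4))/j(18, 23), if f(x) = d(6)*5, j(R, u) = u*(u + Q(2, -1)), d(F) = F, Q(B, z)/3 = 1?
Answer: 15/299 ≈ 0.050167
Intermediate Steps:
Q(B, z) = 3 (Q(B, z) = 3*1 = 3)
K(J) = 2*J (K(J) = 1*(2*J) = 2*J)
j(R, u) = u*(3 + u) (j(R, u) = u*(u + 3) = u*(3 + u))
f(x) = 30 (f(x) = 6*5 = 30)
f(K(4))/j(18, 23) = 30/((23*(3 + 23))) = 30/((23*26)) = 30/598 = 30*(1/598) = 15/299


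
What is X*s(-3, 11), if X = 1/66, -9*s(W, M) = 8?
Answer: -4/297 ≈ -0.013468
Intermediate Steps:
s(W, M) = -8/9 (s(W, M) = -⅑*8 = -8/9)
X = 1/66 ≈ 0.015152
X*s(-3, 11) = (1/66)*(-8/9) = -4/297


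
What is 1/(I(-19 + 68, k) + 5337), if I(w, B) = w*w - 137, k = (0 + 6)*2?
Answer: 1/7601 ≈ 0.00013156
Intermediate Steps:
k = 12 (k = 6*2 = 12)
I(w, B) = -137 + w**2 (I(w, B) = w**2 - 137 = -137 + w**2)
1/(I(-19 + 68, k) + 5337) = 1/((-137 + (-19 + 68)**2) + 5337) = 1/((-137 + 49**2) + 5337) = 1/((-137 + 2401) + 5337) = 1/(2264 + 5337) = 1/7601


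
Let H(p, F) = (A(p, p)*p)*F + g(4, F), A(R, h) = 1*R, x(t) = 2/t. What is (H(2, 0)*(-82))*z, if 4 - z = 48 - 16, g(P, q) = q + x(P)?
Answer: 1148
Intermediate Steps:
g(P, q) = q + 2/P
A(R, h) = R
z = -28 (z = 4 - (48 - 16) = 4 - 1*32 = 4 - 32 = -28)
H(p, F) = 1/2 + F + F*p**2 (H(p, F) = (p*p)*F + (F + 2/4) = p**2*F + (F + 2*(1/4)) = F*p**2 + (F + 1/2) = F*p**2 + (1/2 + F) = 1/2 + F + F*p**2)
(H(2, 0)*(-82))*z = ((1/2 + 0 + 0*2**2)*(-82))*(-28) = ((1/2 + 0 + 0*4)*(-82))*(-28) = ((1/2 + 0 + 0)*(-82))*(-28) = ((1/2)*(-82))*(-28) = -41*(-28) = 1148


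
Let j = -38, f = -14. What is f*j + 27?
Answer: 559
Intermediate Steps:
f*j + 27 = -14*(-38) + 27 = 532 + 27 = 559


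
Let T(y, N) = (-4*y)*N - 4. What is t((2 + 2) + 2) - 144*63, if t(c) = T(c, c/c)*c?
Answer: -9240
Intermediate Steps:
T(y, N) = -4 - 4*N*y (T(y, N) = -4*N*y - 4 = -4 - 4*N*y)
t(c) = c*(-4 - 4*c) (t(c) = (-4 - 4*c/c*c)*c = (-4 - 4*1*c)*c = (-4 - 4*c)*c = c*(-4 - 4*c))
t((2 + 2) + 2) - 144*63 = -4*((2 + 2) + 2)*(1 + ((2 + 2) + 2)) - 144*63 = -4*(4 + 2)*(1 + (4 + 2)) - 9072 = -4*6*(1 + 6) - 9072 = -4*6*7 - 9072 = -168 - 9072 = -9240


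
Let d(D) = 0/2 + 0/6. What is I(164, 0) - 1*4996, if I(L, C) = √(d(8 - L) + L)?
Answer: -4996 + 2*√41 ≈ -4983.2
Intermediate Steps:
d(D) = 0 (d(D) = 0*(½) + 0*(⅙) = 0 + 0 = 0)
I(L, C) = √L (I(L, C) = √(0 + L) = √L)
I(164, 0) - 1*4996 = √164 - 1*4996 = 2*√41 - 4996 = -4996 + 2*√41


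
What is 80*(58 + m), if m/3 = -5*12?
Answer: -9760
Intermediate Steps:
m = -180 (m = 3*(-5*12) = 3*(-60) = -180)
80*(58 + m) = 80*(58 - 180) = 80*(-122) = -9760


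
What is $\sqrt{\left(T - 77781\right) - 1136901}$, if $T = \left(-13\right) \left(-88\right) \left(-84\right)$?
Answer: $3 i \sqrt{145642} \approx 1144.9 i$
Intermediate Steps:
$T = -96096$ ($T = 1144 \left(-84\right) = -96096$)
$\sqrt{\left(T - 77781\right) - 1136901} = \sqrt{\left(-96096 - 77781\right) - 1136901} = \sqrt{-173877 - 1136901} = \sqrt{-1310778} = 3 i \sqrt{145642}$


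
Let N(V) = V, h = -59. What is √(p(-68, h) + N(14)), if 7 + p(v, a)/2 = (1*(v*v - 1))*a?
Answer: I*√545514 ≈ 738.59*I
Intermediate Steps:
p(v, a) = -14 + 2*a*(-1 + v²) (p(v, a) = -14 + 2*((1*(v*v - 1))*a) = -14 + 2*((1*(v² - 1))*a) = -14 + 2*((1*(-1 + v²))*a) = -14 + 2*((-1 + v²)*a) = -14 + 2*(a*(-1 + v²)) = -14 + 2*a*(-1 + v²))
√(p(-68, h) + N(14)) = √((-14 - 2*(-59) + 2*(-59)*(-68)²) + 14) = √((-14 + 118 + 2*(-59)*4624) + 14) = √((-14 + 118 - 545632) + 14) = √(-545528 + 14) = √(-545514) = I*√545514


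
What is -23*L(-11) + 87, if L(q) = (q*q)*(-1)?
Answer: 2870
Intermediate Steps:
L(q) = -q**2 (L(q) = q**2*(-1) = -q**2)
-23*L(-11) + 87 = -(-23)*(-11)**2 + 87 = -(-23)*121 + 87 = -23*(-121) + 87 = 2783 + 87 = 2870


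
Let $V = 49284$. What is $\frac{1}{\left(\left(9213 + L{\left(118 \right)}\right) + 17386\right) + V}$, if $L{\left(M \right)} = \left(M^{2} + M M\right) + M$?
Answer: $\frac{1}{103849} \approx 9.6294 \cdot 10^{-6}$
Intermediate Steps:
$L{\left(M \right)} = M + 2 M^{2}$ ($L{\left(M \right)} = \left(M^{2} + M^{2}\right) + M = 2 M^{2} + M = M + 2 M^{2}$)
$\frac{1}{\left(\left(9213 + L{\left(118 \right)}\right) + 17386\right) + V} = \frac{1}{\left(\left(9213 + 118 \left(1 + 2 \cdot 118\right)\right) + 17386\right) + 49284} = \frac{1}{\left(\left(9213 + 118 \left(1 + 236\right)\right) + 17386\right) + 49284} = \frac{1}{\left(\left(9213 + 118 \cdot 237\right) + 17386\right) + 49284} = \frac{1}{\left(\left(9213 + 27966\right) + 17386\right) + 49284} = \frac{1}{\left(37179 + 17386\right) + 49284} = \frac{1}{54565 + 49284} = \frac{1}{103849}$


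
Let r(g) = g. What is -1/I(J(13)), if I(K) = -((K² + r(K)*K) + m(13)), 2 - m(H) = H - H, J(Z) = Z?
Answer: 1/340 ≈ 0.0029412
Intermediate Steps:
m(H) = 2 (m(H) = 2 - (H - H) = 2 - 1*0 = 2 + 0 = 2)
I(K) = -2 - 2*K² (I(K) = -((K² + K*K) + 2) = -((K² + K²) + 2) = -(2*K² + 2) = -(2 + 2*K²) = -2 - 2*K²)
-1/I(J(13)) = -1/(-2 - 2*13²) = -1/(-2 - 2*169) = -1/(-2 - 338) = -1/(-340) = -1*(-1/340) = 1/340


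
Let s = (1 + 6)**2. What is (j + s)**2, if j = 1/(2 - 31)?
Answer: 2016400/841 ≈ 2397.6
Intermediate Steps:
s = 49 (s = 7**2 = 49)
j = -1/29 (j = 1/(-29) = -1/29 ≈ -0.034483)
(j + s)**2 = (-1/29 + 49)**2 = (1420/29)**2 = 2016400/841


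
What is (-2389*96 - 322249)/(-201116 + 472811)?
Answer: -551593/271695 ≈ -2.0302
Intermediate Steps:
(-2389*96 - 322249)/(-201116 + 472811) = (-229344 - 322249)/271695 = -551593*1/271695 = -551593/271695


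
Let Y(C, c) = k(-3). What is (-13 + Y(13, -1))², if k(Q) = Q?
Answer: 256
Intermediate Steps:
Y(C, c) = -3
(-13 + Y(13, -1))² = (-13 - 3)² = (-16)² = 256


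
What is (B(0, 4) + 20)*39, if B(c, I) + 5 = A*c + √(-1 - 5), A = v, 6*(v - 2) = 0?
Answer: 585 + 39*I*√6 ≈ 585.0 + 95.53*I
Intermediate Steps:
v = 2 (v = 2 + (⅙)*0 = 2 + 0 = 2)
A = 2
B(c, I) = -5 + 2*c + I*√6 (B(c, I) = -5 + (2*c + √(-1 - 5)) = -5 + (2*c + √(-6)) = -5 + (2*c + I*√6) = -5 + 2*c + I*√6)
(B(0, 4) + 20)*39 = ((-5 + 2*0 + I*√6) + 20)*39 = ((-5 + 0 + I*√6) + 20)*39 = ((-5 + I*√6) + 20)*39 = (15 + I*√6)*39 = 585 + 39*I*√6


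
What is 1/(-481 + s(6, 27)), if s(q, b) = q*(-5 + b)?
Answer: -1/349 ≈ -0.0028653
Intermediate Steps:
1/(-481 + s(6, 27)) = 1/(-481 + 6*(-5 + 27)) = 1/(-481 + 6*22) = 1/(-481 + 132) = 1/(-349) = -1/349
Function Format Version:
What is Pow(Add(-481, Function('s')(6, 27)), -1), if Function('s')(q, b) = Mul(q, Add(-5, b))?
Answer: Rational(-1, 349) ≈ -0.0028653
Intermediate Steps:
Pow(Add(-481, Function('s')(6, 27)), -1) = Pow(Add(-481, Mul(6, Add(-5, 27))), -1) = Pow(Add(-481, Mul(6, 22)), -1) = Pow(Add(-481, 132), -1) = Pow(-349, -1) = Rational(-1, 349)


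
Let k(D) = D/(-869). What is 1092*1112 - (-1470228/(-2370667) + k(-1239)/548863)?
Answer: 11538106099940738193/9501831495871 ≈ 1.2143e+6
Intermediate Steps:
k(D) = -D/869 (k(D) = D*(-1/869) = -D/869)
1092*1112 - (-1470228/(-2370667) + k(-1239)/548863) = 1092*1112 - (-1470228/(-2370667) - 1/869*(-1239)/548863) = 1214304 - (-1470228*(-1/2370667) + (1239/869)*(1/548863)) = 1214304 - (86484/139451 + 177/68137421) = 1214304 - 1*5892821400591/9501831495871 = 1214304 - 5892821400591/9501831495871 = 11538106099940738193/9501831495871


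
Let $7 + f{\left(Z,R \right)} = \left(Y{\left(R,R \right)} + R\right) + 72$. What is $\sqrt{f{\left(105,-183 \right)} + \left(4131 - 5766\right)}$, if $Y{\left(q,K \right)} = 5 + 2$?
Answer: $3 i \sqrt{194} \approx 41.785 i$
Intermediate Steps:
$Y{\left(q,K \right)} = 7$
$f{\left(Z,R \right)} = 72 + R$ ($f{\left(Z,R \right)} = -7 + \left(\left(7 + R\right) + 72\right) = -7 + \left(79 + R\right) = 72 + R$)
$\sqrt{f{\left(105,-183 \right)} + \left(4131 - 5766\right)} = \sqrt{\left(72 - 183\right) + \left(4131 - 5766\right)} = \sqrt{-111 + \left(4131 - 5766\right)} = \sqrt{-111 - 1635} = \sqrt{-1746} = 3 i \sqrt{194}$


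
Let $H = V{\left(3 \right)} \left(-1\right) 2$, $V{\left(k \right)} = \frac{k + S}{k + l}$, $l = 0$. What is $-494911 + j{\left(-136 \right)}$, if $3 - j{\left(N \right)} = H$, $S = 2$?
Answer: $- \frac{1484714}{3} \approx -4.949 \cdot 10^{5}$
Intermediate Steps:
$V{\left(k \right)} = \frac{2 + k}{k}$ ($V{\left(k \right)} = \frac{k + 2}{k + 0} = \frac{2 + k}{k}$)
$H = - \frac{10}{3}$ ($H = \frac{2 + 3}{3} \left(-1\right) 2 = \frac{1}{3} \cdot 5 \left(-1\right) 2 = \frac{5}{3} \left(-1\right) 2 = \left(- \frac{5}{3}\right) 2 = - \frac{10}{3} \approx -3.3333$)
$j{\left(N \right)} = \frac{19}{3}$ ($j{\left(N \right)} = 3 - - \frac{10}{3} = 3 + \frac{10}{3} = \frac{19}{3}$)
$-494911 + j{\left(-136 \right)} = -494911 + \frac{19}{3} = - \frac{1484714}{3}$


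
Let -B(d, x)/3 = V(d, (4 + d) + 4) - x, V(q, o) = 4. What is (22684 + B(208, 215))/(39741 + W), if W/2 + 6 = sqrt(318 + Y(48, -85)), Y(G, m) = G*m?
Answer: 2321707/3955911 - 6662*I*sqrt(418)/75162309 ≈ 0.5869 - 0.0018121*I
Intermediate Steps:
B(d, x) = -12 + 3*x (B(d, x) = -3*(4 - x) = -12 + 3*x)
W = -12 + 6*I*sqrt(418) (W = -12 + 2*sqrt(318 + 48*(-85)) = -12 + 2*sqrt(318 - 4080) = -12 + 2*sqrt(-3762) = -12 + 2*(3*I*sqrt(418)) = -12 + 6*I*sqrt(418) ≈ -12.0 + 122.67*I)
(22684 + B(208, 215))/(39741 + W) = (22684 + (-12 + 3*215))/(39741 + (-12 + 6*I*sqrt(418))) = (22684 + (-12 + 645))/(39729 + 6*I*sqrt(418)) = (22684 + 633)/(39729 + 6*I*sqrt(418)) = 23317/(39729 + 6*I*sqrt(418))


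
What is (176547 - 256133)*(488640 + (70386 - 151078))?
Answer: -32466949528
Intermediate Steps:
(176547 - 256133)*(488640 + (70386 - 151078)) = -79586*(488640 - 80692) = -79586*407948 = -32466949528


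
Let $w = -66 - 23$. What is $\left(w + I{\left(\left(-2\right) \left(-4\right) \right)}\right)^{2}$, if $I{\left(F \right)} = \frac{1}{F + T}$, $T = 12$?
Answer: $\frac{3164841}{400} \approx 7912.1$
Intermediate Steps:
$w = -89$
$I{\left(F \right)} = \frac{1}{12 + F}$ ($I{\left(F \right)} = \frac{1}{F + 12} = \frac{1}{12 + F}$)
$\left(w + I{\left(\left(-2\right) \left(-4\right) \right)}\right)^{2} = \left(-89 + \frac{1}{12 - -8}\right)^{2} = \left(-89 + \frac{1}{12 + 8}\right)^{2} = \left(-89 + \frac{1}{20}\right)^{2} = \left(- \frac{1779}{20}\right)^{2} = \frac{3164841}{400}$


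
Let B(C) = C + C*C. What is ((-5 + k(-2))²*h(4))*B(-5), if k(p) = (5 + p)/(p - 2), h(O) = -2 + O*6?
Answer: 29095/2 ≈ 14548.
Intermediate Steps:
B(C) = C + C²
h(O) = -2 + 6*O
k(p) = (5 + p)/(-2 + p)
((-5 + k(-2))²*h(4))*B(-5) = ((-5 + (5 - 2)/(-2 - 2))²*(-2 + 6*4))*(-5*(1 - 5)) = ((-5 + 3/(-4))²*(-2 + 24))*(-5*(-4)) = ((-5 - ¼*3)²*22)*20 = ((-5 - ¾)²*22)*20 = ((-23/4)²*22)*20 = ((529/16)*22)*20 = (5819/8)*20 = 29095/2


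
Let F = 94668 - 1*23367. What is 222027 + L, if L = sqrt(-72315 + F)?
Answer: 222027 + 13*I*sqrt(6) ≈ 2.2203e+5 + 31.843*I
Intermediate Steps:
F = 71301 (F = 94668 - 23367 = 71301)
L = 13*I*sqrt(6) (L = sqrt(-72315 + 71301) = sqrt(-1014) = 13*I*sqrt(6) ≈ 31.843*I)
222027 + L = 222027 + 13*I*sqrt(6)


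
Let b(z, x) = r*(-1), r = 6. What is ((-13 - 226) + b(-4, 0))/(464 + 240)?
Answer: -245/704 ≈ -0.34801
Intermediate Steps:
b(z, x) = -6 (b(z, x) = 6*(-1) = -6)
((-13 - 226) + b(-4, 0))/(464 + 240) = ((-13 - 226) - 6)/(464 + 240) = (-239 - 6)/704 = -245*1/704 = -245/704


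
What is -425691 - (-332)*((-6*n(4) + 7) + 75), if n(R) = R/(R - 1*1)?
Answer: -401123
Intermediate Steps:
n(R) = R/(-1 + R) (n(R) = R/(R - 1) = R/(-1 + R))
-425691 - (-332)*((-6*n(4) + 7) + 75) = -425691 - (-332)*((-24/(-1 + 4) + 7) + 75) = -425691 - (-332)*((-24/3 + 7) + 75) = -425691 - (-332)*((-6*4/3 + 7) + 75) = -425691 - (-332)*((-8 + 7) + 75) = -425691 - (-332)*(-1 + 75) = -425691 - (-332)*74 = -425691 - 1*(-24568) = -425691 + 24568 = -401123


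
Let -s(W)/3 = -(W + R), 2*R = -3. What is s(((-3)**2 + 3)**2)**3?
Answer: 625026375/8 ≈ 7.8128e+7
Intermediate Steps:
R = -3/2 (R = (1/2)*(-3) = -3/2 ≈ -1.5000)
s(W) = -9/2 + 3*W (s(W) = -(-3)*(W - 3/2) = -(-3)*(-3/2 + W) = -3*(3/2 - W) = -9/2 + 3*W)
s(((-3)**2 + 3)**2)**3 = (-9/2 + 3*((-3)**2 + 3)**2)**3 = (-9/2 + 3*(9 + 3)**2)**3 = (-9/2 + 3*12**2)**3 = (-9/2 + 3*144)**3 = (-9/2 + 432)**3 = (855/2)**3 = 625026375/8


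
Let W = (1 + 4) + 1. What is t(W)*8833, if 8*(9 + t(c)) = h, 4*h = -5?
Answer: -2588069/32 ≈ -80877.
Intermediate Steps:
W = 6 (W = 5 + 1 = 6)
h = -5/4 (h = (1/4)*(-5) = -5/4 ≈ -1.2500)
t(c) = -293/32 (t(c) = -9 + (1/8)*(-5/4) = -9 - 5/32 = -293/32)
t(W)*8833 = -293/32*8833 = -2588069/32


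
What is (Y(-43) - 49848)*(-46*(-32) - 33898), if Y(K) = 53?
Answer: 1614652670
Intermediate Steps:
(Y(-43) - 49848)*(-46*(-32) - 33898) = (53 - 49848)*(-46*(-32) - 33898) = -49795*(1472 - 33898) = -49795*(-32426) = 1614652670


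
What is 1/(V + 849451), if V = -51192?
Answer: 1/798259 ≈ 1.2527e-6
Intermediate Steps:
1/(V + 849451) = 1/(-51192 + 849451) = 1/798259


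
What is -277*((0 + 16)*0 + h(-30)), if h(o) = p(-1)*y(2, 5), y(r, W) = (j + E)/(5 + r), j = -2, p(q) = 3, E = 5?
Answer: -2493/7 ≈ -356.14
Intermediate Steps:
y(r, W) = 3/(5 + r) (y(r, W) = (-2 + 5)/(5 + r) = 3/(5 + r))
h(o) = 9/7 (h(o) = 3*(3/(5 + 2)) = 3*(3/7) = 9/7)
-277*((0 + 16)*0 + h(-30)) = -277*((0 + 16)*0 + 9/7) = -277*(16*0 + 9/7) = -277*(0 + 9/7) = -277*9/7 = -2493/7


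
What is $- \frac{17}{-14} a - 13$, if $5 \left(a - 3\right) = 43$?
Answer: $\frac{38}{35} \approx 1.0857$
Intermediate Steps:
$a = \frac{58}{5}$ ($a = 3 + \frac{1}{5} \cdot 43 = 3 + \frac{43}{5} = \frac{58}{5} \approx 11.6$)
$- \frac{17}{-14} a - 13 = - \frac{17}{-14} \cdot \frac{58}{5} - 13 = \left(-17\right) \left(- \frac{1}{14}\right) \frac{58}{5} - 13 = \frac{17}{14} \cdot \frac{58}{5} - 13 = \frac{493}{35} - 13 = \frac{38}{35}$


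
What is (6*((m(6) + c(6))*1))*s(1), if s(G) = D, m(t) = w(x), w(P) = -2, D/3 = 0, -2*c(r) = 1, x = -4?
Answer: 0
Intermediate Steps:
c(r) = -½ (c(r) = -½*1 = -½)
D = 0 (D = 3*0 = 0)
m(t) = -2
s(G) = 0
(6*((m(6) + c(6))*1))*s(1) = (6*((-2 - ½)*1))*0 = (6*(-5/2*1))*0 = (6*(-5/2))*0 = -15*0 = 0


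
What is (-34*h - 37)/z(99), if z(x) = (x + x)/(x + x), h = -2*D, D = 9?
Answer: 575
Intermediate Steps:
h = -18 (h = -2*9 = -18)
z(x) = 1 (z(x) = (2*x)/((2*x)) = (2*x)*(1/(2*x)) = 1)
(-34*h - 37)/z(99) = (-34*(-18) - 37)/1 = (612 - 37)*1 = 575*1 = 575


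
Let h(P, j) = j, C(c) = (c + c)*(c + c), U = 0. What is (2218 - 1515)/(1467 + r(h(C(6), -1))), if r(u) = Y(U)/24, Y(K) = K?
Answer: 703/1467 ≈ 0.47921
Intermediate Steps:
C(c) = 4*c² (C(c) = (2*c)*(2*c) = 4*c²)
r(u) = 0 (r(u) = 0/24 = 0*(1/24) = 0)
(2218 - 1515)/(1467 + r(h(C(6), -1))) = (2218 - 1515)/(1467 + 0) = 703/1467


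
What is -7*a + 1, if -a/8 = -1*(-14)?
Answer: 785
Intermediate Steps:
a = -112 (a = -(-8)*(-14) = -8*14 = -112)
-7*a + 1 = -7*(-112) + 1 = 784 + 1 = 785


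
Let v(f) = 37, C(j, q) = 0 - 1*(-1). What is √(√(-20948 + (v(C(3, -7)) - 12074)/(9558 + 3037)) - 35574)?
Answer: √(-5643246805350 + 12595*I*√3323217161715)/12595 ≈ 0.38369 + 188.61*I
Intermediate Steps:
C(j, q) = 1 (C(j, q) = 0 + 1 = 1)
√(√(-20948 + (v(C(3, -7)) - 12074)/(9558 + 3037)) - 35574) = √(√(-20948 + (37 - 12074)/(9558 + 3037)) - 35574) = √(√(-20948 - 12037/12595) - 35574) = √(√(-263852097/12595) - 35574) = √(I*√3323217161715/12595 - 35574) = √(-35574 + I*√3323217161715/12595)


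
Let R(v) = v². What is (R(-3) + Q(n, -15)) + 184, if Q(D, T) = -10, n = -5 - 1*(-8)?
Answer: 183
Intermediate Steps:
n = 3 (n = -5 + 8 = 3)
(R(-3) + Q(n, -15)) + 184 = ((-3)² - 10) + 184 = (9 - 10) + 184 = -1 + 184 = 183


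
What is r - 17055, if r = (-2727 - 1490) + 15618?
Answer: -5654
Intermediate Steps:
r = 11401 (r = -4217 + 15618 = 11401)
r - 17055 = 11401 - 17055 = -5654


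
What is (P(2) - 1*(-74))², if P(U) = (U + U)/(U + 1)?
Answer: 51076/9 ≈ 5675.1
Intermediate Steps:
P(U) = 2*U/(1 + U) (P(U) = (2*U)/(1 + U) = 2*U/(1 + U))
(P(2) - 1*(-74))² = (2*2/(1 + 2) - 1*(-74))² = (2*2/3 + 74)² = (2*2*(⅓) + 74)² = (4/3 + 74)² = (226/3)² = 51076/9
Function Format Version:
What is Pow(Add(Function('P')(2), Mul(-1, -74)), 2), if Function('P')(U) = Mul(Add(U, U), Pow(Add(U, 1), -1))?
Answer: Rational(51076, 9) ≈ 5675.1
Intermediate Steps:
Function('P')(U) = Mul(2, U, Pow(Add(1, U), -1)) (Function('P')(U) = Mul(Mul(2, U), Pow(Add(1, U), -1)) = Mul(2, U, Pow(Add(1, U), -1)))
Pow(Add(Function('P')(2), Mul(-1, -74)), 2) = Pow(Add(Mul(2, 2, Pow(Add(1, 2), -1)), Mul(-1, -74)), 2) = Pow(Add(Mul(2, 2, Pow(3, -1)), 74), 2) = Pow(Add(Mul(2, 2, Rational(1, 3)), 74), 2) = Pow(Add(Rational(4, 3), 74), 2) = Pow(Rational(226, 3), 2) = Rational(51076, 9)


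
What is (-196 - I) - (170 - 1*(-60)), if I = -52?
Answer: -374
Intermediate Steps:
(-196 - I) - (170 - 1*(-60)) = (-196 - 1*(-52)) - (170 - 1*(-60)) = (-196 + 52) - (170 + 60) = -144 - 1*230 = -144 - 230 = -374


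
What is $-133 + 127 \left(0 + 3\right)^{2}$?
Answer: $1010$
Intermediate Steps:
$-133 + 127 \left(0 + 3\right)^{2} = -133 + 127 \cdot 3^{2} = -133 + 127 \cdot 9 = -133 + 1143 = 1010$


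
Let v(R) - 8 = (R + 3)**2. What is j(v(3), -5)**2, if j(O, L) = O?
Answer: 1936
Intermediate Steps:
v(R) = 8 + (3 + R)**2 (v(R) = 8 + (R + 3)**2 = 8 + (3 + R)**2)
j(v(3), -5)**2 = (8 + (3 + 3)**2)**2 = (8 + 6**2)**2 = (8 + 36)**2 = 44**2 = 1936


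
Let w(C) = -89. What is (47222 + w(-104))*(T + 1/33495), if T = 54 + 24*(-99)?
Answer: -1221929136579/11165 ≈ -1.0944e+8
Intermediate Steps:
T = -2322 (T = 54 - 2376 = -2322)
(47222 + w(-104))*(T + 1/33495) = (47222 - 89)*(-2322 + 1/33495) = 47133*(-2322 + 1/33495) = 47133*(-77775389/33495) = -1221929136579/11165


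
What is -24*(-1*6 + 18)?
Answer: -288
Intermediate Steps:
-24*(-1*6 + 18) = -24*(-6 + 18) = -24*12 = -288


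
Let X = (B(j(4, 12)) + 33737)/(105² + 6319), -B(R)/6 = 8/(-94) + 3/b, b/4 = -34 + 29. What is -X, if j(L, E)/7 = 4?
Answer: -15857053/8151680 ≈ -1.9452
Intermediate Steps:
b = -20 (b = 4*(-34 + 29) = 4*(-5) = -20)
j(L, E) = 28 (j(L, E) = 7*4 = 28)
B(R) = 663/470 (B(R) = -6*(8/(-94) + 3/(-20)) = -6*(8*(-1/94) + 3*(-1/20)) = -6*(-4/47 - 3/20) = -6*(-221/940) = 663/470)
X = 15857053/8151680 (X = (663/470 + 33737)/(105² + 6319) = 15857053/(470*(11025 + 6319)) = (15857053/470)/17344 = (15857053/470)*(1/17344) = 15857053/8151680 ≈ 1.9452)
-X = -1*15857053/8151680 = -15857053/8151680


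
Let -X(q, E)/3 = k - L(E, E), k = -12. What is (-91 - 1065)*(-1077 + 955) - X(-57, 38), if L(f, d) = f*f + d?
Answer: 136550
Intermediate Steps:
L(f, d) = d + f² (L(f, d) = f² + d = d + f²)
X(q, E) = 36 + 3*E + 3*E² (X(q, E) = -3*(-12 - (E + E²)) = -3*(-12 + (-E - E²)) = -3*(-12 - E - E²) = 36 + 3*E + 3*E²)
(-91 - 1065)*(-1077 + 955) - X(-57, 38) = (-91 - 1065)*(-1077 + 955) - (36 + 3*38 + 3*38²) = -1156*(-122) - (36 + 114 + 3*1444) = 141032 - (36 + 114 + 4332) = 141032 - 1*4482 = 141032 - 4482 = 136550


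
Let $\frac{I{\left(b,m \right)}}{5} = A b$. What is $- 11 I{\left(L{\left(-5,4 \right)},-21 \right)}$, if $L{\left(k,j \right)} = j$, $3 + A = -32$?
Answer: $7700$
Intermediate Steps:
$A = -35$ ($A = -3 - 32 = -35$)
$I{\left(b,m \right)} = - 175 b$ ($I{\left(b,m \right)} = 5 \left(- 35 b\right) = - 175 b$)
$- 11 I{\left(L{\left(-5,4 \right)},-21 \right)} = - 11 \left(\left(-175\right) 4\right) = \left(-11\right) \left(-700\right) = 7700$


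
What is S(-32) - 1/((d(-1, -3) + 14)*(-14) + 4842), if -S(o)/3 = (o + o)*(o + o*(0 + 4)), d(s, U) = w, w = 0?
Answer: -142725121/4646 ≈ -30720.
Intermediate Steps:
d(s, U) = 0
S(o) = -30*o² (S(o) = -3*(o + o)*(o + o*(0 + 4)) = -3*2*o*(o + o*4) = -3*2*o*(o + 4*o) = -3*2*o*5*o = -30*o²)
S(-32) - 1/((d(-1, -3) + 14)*(-14) + 4842) = -30*(-32)² - 1/((0 + 14)*(-14) + 4842) = -30*1024 - 1/(14*(-14) + 4842) = -30720 - 1/(-196 + 4842) = -30720 - 1/4646 = -142725121/4646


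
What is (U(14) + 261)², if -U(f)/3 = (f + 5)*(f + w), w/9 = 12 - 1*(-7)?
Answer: 105760656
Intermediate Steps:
w = 171 (w = 9*(12 - 1*(-7)) = 9*(12 + 7) = 9*19 = 171)
U(f) = -3*(5 + f)*(171 + f) (U(f) = -3*(f + 5)*(f + 171) = -3*(5 + f)*(171 + f))
(U(14) + 261)² = ((-2565 - 528*14 - 3*14²) + 261)² = ((-2565 - 7392 - 3*196) + 261)² = ((-2565 - 7392 - 588) + 261)² = (-10545 + 261)² = (-10284)² = 105760656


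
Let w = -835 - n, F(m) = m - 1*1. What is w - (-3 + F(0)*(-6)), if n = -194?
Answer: -644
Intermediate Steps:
F(m) = -1 + m (F(m) = m - 1 = -1 + m)
w = -641 (w = -835 - 1*(-194) = -835 + 194 = -641)
w - (-3 + F(0)*(-6)) = -641 - (-3 + (-1 + 0)*(-6)) = -641 - (-3 - 1*(-6)) = -641 - (-3 + 6) = -641 - 1*3 = -641 - 3 = -644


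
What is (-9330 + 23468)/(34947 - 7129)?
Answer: 7069/13909 ≈ 0.50823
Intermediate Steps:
(-9330 + 23468)/(34947 - 7129) = 14138/27818 = 14138*(1/27818) = 7069/13909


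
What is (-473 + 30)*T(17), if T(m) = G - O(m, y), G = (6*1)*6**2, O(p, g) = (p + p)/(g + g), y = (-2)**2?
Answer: -375221/4 ≈ -93805.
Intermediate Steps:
y = 4
O(p, g) = p/g (O(p, g) = (2*p)/((2*g)) = (2*p)*(1/(2*g)) = p/g)
G = 216 (G = 6*36 = 216)
T(m) = 216 - m/4
(-473 + 30)*T(17) = (-473 + 30)*(216 - 1/4*17) = -443*(216 - 17/4) = -443*847/4 = -375221/4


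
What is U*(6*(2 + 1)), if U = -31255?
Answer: -562590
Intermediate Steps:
U*(6*(2 + 1)) = -187530*(2 + 1) = -187530*3 = -31255*18 = -562590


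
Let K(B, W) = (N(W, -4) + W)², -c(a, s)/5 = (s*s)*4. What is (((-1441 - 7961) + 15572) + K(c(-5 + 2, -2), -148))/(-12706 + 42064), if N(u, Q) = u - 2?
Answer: 15829/4893 ≈ 3.2350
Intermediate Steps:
N(u, Q) = -2 + u
c(a, s) = -20*s² (c(a, s) = -5*s*s*4 = -5*s²*4 = -20*s²)
K(B, W) = (-2 + 2*W)² (K(B, W) = ((-2 + W) + W)² = (-2 + 2*W)²)
(((-1441 - 7961) + 15572) + K(c(-5 + 2, -2), -148))/(-12706 + 42064) = (((-1441 - 7961) + 15572) + 4*(-1 - 148)²)/(-12706 + 42064) = ((-9402 + 15572) + 4*(-149)²)/29358 = (6170 + 4*22201)*(1/29358) = (6170 + 88804)*(1/29358) = 94974*(1/29358) = 15829/4893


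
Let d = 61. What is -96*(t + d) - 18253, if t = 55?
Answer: -29389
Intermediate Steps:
-96*(t + d) - 18253 = -96*(55 + 61) - 18253 = -96*116 - 18253 = -11136 - 18253 = -29389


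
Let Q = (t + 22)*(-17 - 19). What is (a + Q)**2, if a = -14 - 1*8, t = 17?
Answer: 2033476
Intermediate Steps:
Q = -1404 (Q = (17 + 22)*(-17 - 19) = 39*(-36) = -1404)
a = -22 (a = -14 - 8 = -22)
(a + Q)**2 = (-22 - 1404)**2 = (-1426)**2 = 2033476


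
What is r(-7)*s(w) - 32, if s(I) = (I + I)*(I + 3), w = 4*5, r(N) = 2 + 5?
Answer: 6408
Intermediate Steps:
r(N) = 7
w = 20
s(I) = 2*I*(3 + I) (s(I) = (2*I)*(3 + I) = 2*I*(3 + I))
r(-7)*s(w) - 32 = 7*(2*20*(3 + 20)) - 32 = 7*(2*20*23) - 32 = 7*920 - 32 = 6440 - 32 = 6408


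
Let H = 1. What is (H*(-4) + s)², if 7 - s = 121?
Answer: 13924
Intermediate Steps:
s = -114 (s = 7 - 1*121 = 7 - 121 = -114)
(H*(-4) + s)² = (1*(-4) - 114)² = (-4 - 114)² = (-118)² = 13924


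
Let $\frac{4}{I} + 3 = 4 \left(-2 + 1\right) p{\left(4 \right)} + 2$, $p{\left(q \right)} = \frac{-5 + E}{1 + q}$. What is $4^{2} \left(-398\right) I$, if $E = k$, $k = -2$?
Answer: $- \frac{127360}{23} \approx -5537.4$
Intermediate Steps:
$E = -2$
$p{\left(q \right)} = - \frac{7}{1 + q}$ ($p{\left(q \right)} = \frac{-5 - 2}{1 + q} = - \frac{7}{1 + q}$)
$I = \frac{20}{23}$ ($I = \frac{4}{-3 + \left(4 \left(-2 + 1\right) \left(- \frac{7}{1 + 4}\right) + 2\right)} = \frac{4}{-3 + \left(4 \left(-1\right) \left(- \frac{7}{5}\right) + 2\right)} = \frac{4}{-3 - \left(-2 + 4 \left(\left(-7\right) \frac{1}{5}\right)\right)} = \frac{4}{-3 + \left(\left(-4\right) \left(- \frac{7}{5}\right) + 2\right)} = \frac{4}{-3 + \left(\frac{28}{5} + 2\right)} = \frac{4}{-3 + \frac{38}{5}} = \frac{4}{\frac{23}{5}} = 4 \cdot \frac{5}{23} = \frac{20}{23} \approx 0.86957$)
$4^{2} \left(-398\right) I = 4^{2} \left(-398\right) \frac{20}{23} = 16 \left(-398\right) \frac{20}{23} = \left(-6368\right) \frac{20}{23} = - \frac{127360}{23}$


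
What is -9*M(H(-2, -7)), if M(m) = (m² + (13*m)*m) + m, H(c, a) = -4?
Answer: -1980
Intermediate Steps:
M(m) = m + 14*m² (M(m) = (m² + 13*m²) + m = 14*m² + m = m + 14*m²)
-9*M(H(-2, -7)) = -(-36)*(1 + 14*(-4)) = -(-36)*(1 - 56) = -(-36)*(-55) = -9*220 = -1980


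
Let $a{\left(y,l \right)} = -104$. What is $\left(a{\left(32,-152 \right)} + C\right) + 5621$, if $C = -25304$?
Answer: $-19787$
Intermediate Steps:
$\left(a{\left(32,-152 \right)} + C\right) + 5621 = \left(-104 - 25304\right) + 5621 = -25408 + 5621 = -19787$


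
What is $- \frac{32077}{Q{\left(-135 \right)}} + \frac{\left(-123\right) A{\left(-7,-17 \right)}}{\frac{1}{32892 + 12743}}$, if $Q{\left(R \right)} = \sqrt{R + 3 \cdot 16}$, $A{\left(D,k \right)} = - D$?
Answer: $-39291735 + \frac{32077 i \sqrt{87}}{87} \approx -3.9292 \cdot 10^{7} + 3439.0 i$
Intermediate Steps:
$Q{\left(R \right)} = \sqrt{48 + R}$ ($Q{\left(R \right)} = \sqrt{R + 48} = \sqrt{48 + R}$)
$- \frac{32077}{Q{\left(-135 \right)}} + \frac{\left(-123\right) A{\left(-7,-17 \right)}}{\frac{1}{32892 + 12743}} = - \frac{32077}{\sqrt{48 - 135}} + \frac{\left(-123\right) \left(\left(-1\right) \left(-7\right)\right)}{\frac{1}{32892 + 12743}} = - \frac{32077}{\sqrt{-87}} + \frac{\left(-123\right) 7}{\frac{1}{45635}} = - \frac{32077}{i \sqrt{87}} - 861 \frac{1}{\frac{1}{45635}} = - 32077 \left(- \frac{i \sqrt{87}}{87}\right) - 39291735 = \frac{32077 i \sqrt{87}}{87} - 39291735 = -39291735 + \frac{32077 i \sqrt{87}}{87}$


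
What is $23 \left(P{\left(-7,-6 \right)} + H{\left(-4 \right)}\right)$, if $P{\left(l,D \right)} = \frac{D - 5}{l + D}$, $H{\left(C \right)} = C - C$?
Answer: $\frac{253}{13} \approx 19.462$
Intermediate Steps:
$H{\left(C \right)} = 0$
$P{\left(l,D \right)} = \frac{-5 + D}{D + l}$
$23 \left(P{\left(-7,-6 \right)} + H{\left(-4 \right)}\right) = 23 \left(\frac{-5 - 6}{-6 - 7} + 0\right) = 23 \left(\frac{1}{-13} \left(-11\right) + 0\right) = 23 \left(\left(- \frac{1}{13}\right) \left(-11\right) + 0\right) = 23 \left(\frac{11}{13} + 0\right) = 23 \cdot \frac{11}{13} = \frac{253}{13}$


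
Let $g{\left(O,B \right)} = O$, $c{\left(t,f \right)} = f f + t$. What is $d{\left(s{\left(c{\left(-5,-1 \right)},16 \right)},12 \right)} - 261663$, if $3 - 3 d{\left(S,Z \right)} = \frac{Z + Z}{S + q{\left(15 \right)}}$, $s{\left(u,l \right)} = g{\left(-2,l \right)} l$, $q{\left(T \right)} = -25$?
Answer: $- \frac{14914726}{57} \approx -2.6166 \cdot 10^{5}$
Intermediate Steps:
$c{\left(t,f \right)} = t + f^{2}$ ($c{\left(t,f \right)} = f^{2} + t = t + f^{2}$)
$s{\left(u,l \right)} = - 2 l$
$d{\left(S,Z \right)} = 1 - \frac{2 Z}{3 \left(-25 + S\right)}$ ($d{\left(S,Z \right)} = 1 - \frac{\left(Z + Z\right) \frac{1}{S - 25}}{3} = 1 - \frac{2 Z \frac{1}{-25 + S}}{3} = 1 - \frac{2 Z}{3 \left(-25 + S\right)}$)
$d{\left(s{\left(c{\left(-5,-1 \right)},16 \right)},12 \right)} - 261663 = \frac{-25 - 32 - 8}{-25 - 32} - 261663 = \frac{1}{-57} \left(-65\right) - 261663 = \left(- \frac{1}{57}\right) \left(-65\right) - 261663 = \frac{65}{57} - 261663 = - \frac{14914726}{57}$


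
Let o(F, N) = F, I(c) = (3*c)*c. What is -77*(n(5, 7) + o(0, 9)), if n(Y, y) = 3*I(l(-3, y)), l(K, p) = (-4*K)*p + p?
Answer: -5738733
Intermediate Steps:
l(K, p) = p - 4*K*p (l(K, p) = -4*K*p + p = p - 4*K*p)
I(c) = 3*c**2
n(Y, y) = 1521*y**2 (n(Y, y) = 3*(3*(y*(1 - 4*(-3)))**2) = 3*(3*(y*(1 + 12))**2) = 3*(3*(y*13)**2) = 3*(3*(13*y)**2) = 3*(3*(169*y**2)) = 3*(507*y**2) = 1521*y**2)
-77*(n(5, 7) + o(0, 9)) = -77*(1521*7**2 + 0) = -77*(1521*49 + 0) = -77*(74529 + 0) = -77*74529 = -5738733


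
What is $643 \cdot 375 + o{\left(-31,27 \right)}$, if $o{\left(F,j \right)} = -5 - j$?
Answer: $241093$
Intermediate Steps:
$643 \cdot 375 + o{\left(-31,27 \right)} = 643 \cdot 375 - 32 = 241125 - 32 = 241093$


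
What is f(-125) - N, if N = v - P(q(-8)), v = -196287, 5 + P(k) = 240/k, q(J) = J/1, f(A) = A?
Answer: 196127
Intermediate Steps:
q(J) = J (q(J) = J*1 = J)
P(k) = -5 + 240/k
N = -196252 (N = -196287 - (-5 + 240/(-8)) = -196287 - (-5 + 240*(-⅛)) = -196287 - (-5 - 30) = -196287 - 1*(-35) = -196287 + 35 = -196252)
f(-125) - N = -125 - 1*(-196252) = -125 + 196252 = 196127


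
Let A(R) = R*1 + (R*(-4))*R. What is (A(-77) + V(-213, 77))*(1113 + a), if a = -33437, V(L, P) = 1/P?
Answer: 59219507440/77 ≈ 7.6908e+8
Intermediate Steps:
A(R) = R - 4*R² (A(R) = R + (-4*R)*R = R - 4*R²)
(A(-77) + V(-213, 77))*(1113 + a) = (-77*(1 - 4*(-77)) + 1/77)*(1113 - 33437) = (-77*(1 + 308) + 1/77)*(-32324) = (-77*309 + 1/77)*(-32324) = (-23793 + 1/77)*(-32324) = -1832060/77*(-32324) = 59219507440/77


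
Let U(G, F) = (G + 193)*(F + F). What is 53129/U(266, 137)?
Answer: 53129/125766 ≈ 0.42244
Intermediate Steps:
U(G, F) = 2*F*(193 + G) (U(G, F) = (193 + G)*(2*F) = 2*F*(193 + G))
53129/U(266, 137) = 53129/((2*137*(193 + 266))) = 53129/((2*137*459)) = 53129/125766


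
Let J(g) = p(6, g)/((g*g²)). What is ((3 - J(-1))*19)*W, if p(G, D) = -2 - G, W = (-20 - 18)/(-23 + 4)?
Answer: -190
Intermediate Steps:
W = 2 (W = -38/(-19) = -38*(-1/19) = 2)
J(g) = -8/g³ (J(g) = (-2 - 1*6)/((g*g²)) = (-2 - 6)/(g³) = -8/g³)
((3 - J(-1))*19)*W = ((3 - (-8)/(-1)³)*19)*2 = ((3 - (-8)*(-1))*19)*2 = ((3 - 1*8)*19)*2 = ((3 - 8)*19)*2 = -5*19*2 = -95*2 = -190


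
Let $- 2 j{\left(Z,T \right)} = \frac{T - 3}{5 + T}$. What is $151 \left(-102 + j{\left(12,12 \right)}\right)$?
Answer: $- \frac{525027}{34} \approx -15442.0$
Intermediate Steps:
$j{\left(Z,T \right)} = - \frac{-3 + T}{2 \left(5 + T\right)}$ ($j{\left(Z,T \right)} = - \frac{\left(T - 3\right) \frac{1}{5 + T}}{2} = - \frac{\left(-3 + T\right) \frac{1}{5 + T}}{2} = - \frac{\frac{1}{5 + T} \left(-3 + T\right)}{2} = - \frac{-3 + T}{2 \left(5 + T\right)}$)
$151 \left(-102 + j{\left(12,12 \right)}\right) = 151 \left(-102 + \frac{3 - 12}{2 \left(5 + 12\right)}\right) = 151 \left(-102 + \frac{3 - 12}{2 \cdot 17}\right) = 151 \left(-102 + \frac{1}{2} \cdot \frac{1}{17} \left(-9\right)\right) = 151 \left(-102 - \frac{9}{34}\right) = 151 \left(- \frac{3477}{34}\right) = - \frac{525027}{34}$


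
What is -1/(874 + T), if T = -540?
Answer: -1/334 ≈ -0.0029940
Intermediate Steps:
-1/(874 + T) = -1/(874 - 540) = -1/334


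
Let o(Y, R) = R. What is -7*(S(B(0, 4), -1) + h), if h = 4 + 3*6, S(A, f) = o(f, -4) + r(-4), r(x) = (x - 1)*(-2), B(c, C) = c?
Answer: -196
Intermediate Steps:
r(x) = 2 - 2*x (r(x) = (-1 + x)*(-2) = 2 - 2*x)
S(A, f) = 6 (S(A, f) = -4 + (2 - 2*(-4)) = -4 + (2 + 8) = -4 + 10 = 6)
h = 22 (h = 4 + 18 = 22)
-7*(S(B(0, 4), -1) + h) = -7*(6 + 22) = -7*28 = -196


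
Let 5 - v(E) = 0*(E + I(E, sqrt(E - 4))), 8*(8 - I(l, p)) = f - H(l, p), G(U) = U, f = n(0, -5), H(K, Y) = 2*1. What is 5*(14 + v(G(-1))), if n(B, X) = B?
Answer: 95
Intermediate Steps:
H(K, Y) = 2
f = 0
I(l, p) = 33/4 (I(l, p) = 8 - (0 - 1*2)/8 = 8 - (0 - 2)/8 = 8 - 1/8*(-2) = 8 + 1/4 = 33/4)
v(E) = 5 (v(E) = 5 - 0*(E + 33/4) = 5 - 0*(33/4 + E) = 5 - 1*0 = 5 + 0 = 5)
5*(14 + v(G(-1))) = 5*(14 + 5) = 5*19 = 95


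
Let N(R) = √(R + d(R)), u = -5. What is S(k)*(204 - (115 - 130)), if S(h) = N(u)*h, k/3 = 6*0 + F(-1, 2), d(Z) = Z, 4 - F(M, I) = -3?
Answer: 4599*I*√10 ≈ 14543.0*I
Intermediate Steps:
F(M, I) = 7 (F(M, I) = 4 - 1*(-3) = 4 + 3 = 7)
k = 21 (k = 3*(6*0 + 7) = 3*(0 + 7) = 3*7 = 21)
N(R) = √2*√R (N(R) = √(R + R) = √(2*R) = √2*√R)
S(h) = I*h*√10 (S(h) = (√2*√(-5))*h = (√2*(I*√5))*h = (I*√10)*h = I*h*√10)
S(k)*(204 - (115 - 130)) = (I*21*√10)*(204 - (115 - 130)) = (21*I*√10)*(204 - 1*(-15)) = (21*I*√10)*(204 + 15) = (21*I*√10)*219 = 4599*I*√10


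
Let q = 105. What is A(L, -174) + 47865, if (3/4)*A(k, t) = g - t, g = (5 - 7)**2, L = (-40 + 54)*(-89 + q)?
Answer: 144307/3 ≈ 48102.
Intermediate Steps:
L = 224 (L = (-40 + 54)*(-89 + 105) = 14*16 = 224)
g = 4 (g = (-2)**2 = 4)
A(k, t) = 16/3 - 4*t/3 (A(k, t) = 4*(4 - t)/3 = 16/3 - 4*t/3)
A(L, -174) + 47865 = (16/3 - 4/3*(-174)) + 47865 = (16/3 + 232) + 47865 = 712/3 + 47865 = 144307/3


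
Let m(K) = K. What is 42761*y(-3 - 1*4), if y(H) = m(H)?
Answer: -299327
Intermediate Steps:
y(H) = H
42761*y(-3 - 1*4) = 42761*(-3 - 1*4) = 42761*(-3 - 4) = 42761*(-7) = -299327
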